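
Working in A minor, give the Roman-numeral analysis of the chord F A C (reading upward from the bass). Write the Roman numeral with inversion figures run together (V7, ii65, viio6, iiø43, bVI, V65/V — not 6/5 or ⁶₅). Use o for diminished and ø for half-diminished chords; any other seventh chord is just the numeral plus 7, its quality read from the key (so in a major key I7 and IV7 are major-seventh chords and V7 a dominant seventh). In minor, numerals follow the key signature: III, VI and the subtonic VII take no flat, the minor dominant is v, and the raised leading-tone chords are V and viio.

The pitches F-A-C form a major triad rooted on F.
In A minor, F is the submediant; the diatonic major triad there is VI.

VI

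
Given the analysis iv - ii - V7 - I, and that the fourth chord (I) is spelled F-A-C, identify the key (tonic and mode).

F major

The chord F is a major triad rooted on F; its label is I.
If F is scale degree 1 and the mode makes that degree carry a major triad, the tonic is F and the mode is major.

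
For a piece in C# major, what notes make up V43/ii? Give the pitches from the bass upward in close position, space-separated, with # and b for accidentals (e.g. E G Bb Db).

V43/ii is a secondary dominant — the dominant seventh of ii. ii in C# major is D#, so the applied chord's root is A#, a perfect fifth above.
Building a dominant seventh chord on A# gives A#-C##-E#-G#.
The figured bass 43 indicates second inversion, placing the fifth (E#) in the bass: E#-G#-A#-C##.

E# G# A# C##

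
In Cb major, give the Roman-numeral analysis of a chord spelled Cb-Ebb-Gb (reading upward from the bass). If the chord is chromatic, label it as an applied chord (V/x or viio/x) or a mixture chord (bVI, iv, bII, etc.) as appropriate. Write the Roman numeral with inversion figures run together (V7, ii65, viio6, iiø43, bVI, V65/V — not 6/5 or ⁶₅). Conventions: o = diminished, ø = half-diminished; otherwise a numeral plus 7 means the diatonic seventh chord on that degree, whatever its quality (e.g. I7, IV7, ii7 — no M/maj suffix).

i

The pitches Cb-Ebb-Gb form a minor triad rooted on Cb.
Cb is the first degree of Cb major. This is the minor tonic, borrowed from the parallel minor.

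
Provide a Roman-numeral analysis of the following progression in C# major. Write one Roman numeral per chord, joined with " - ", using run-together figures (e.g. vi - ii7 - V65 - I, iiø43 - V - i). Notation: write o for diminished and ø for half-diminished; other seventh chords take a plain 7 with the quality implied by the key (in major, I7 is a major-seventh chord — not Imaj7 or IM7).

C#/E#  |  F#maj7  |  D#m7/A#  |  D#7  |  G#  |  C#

I6 - IV7 - ii43 - V7/V - V - I

C#/E#: major triad on C# = scale degree 1 → I6.
F#maj7: major seventh chord on F# = scale degree 4 → IV7.
D#m7/A# has root D#, degree 2 in C# major, so ii43.
D#7: chromatic; D# is V of V, so V7/V.
G#: major triad on G# = scale degree 5 → V.
C#: root C# is the tonic; major triad there is I.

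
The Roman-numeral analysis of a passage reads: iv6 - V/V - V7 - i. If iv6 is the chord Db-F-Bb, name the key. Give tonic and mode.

iv6 is given as Db-F-Bb — a minor triad with root Bb.
Counting down 3 scale steps from Bb places the tonic on F; a minor triad on degree 4 is diatonic only in minor.

F minor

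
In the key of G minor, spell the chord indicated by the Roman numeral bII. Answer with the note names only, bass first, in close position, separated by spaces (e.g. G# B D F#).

Ab C Eb

Scale degree 2 in G minor is A; lowering it a half step gives Ab. bII is the Neapolitan chord — a major triad on the lowered second degree.
So the chord is Ab-C-Eb.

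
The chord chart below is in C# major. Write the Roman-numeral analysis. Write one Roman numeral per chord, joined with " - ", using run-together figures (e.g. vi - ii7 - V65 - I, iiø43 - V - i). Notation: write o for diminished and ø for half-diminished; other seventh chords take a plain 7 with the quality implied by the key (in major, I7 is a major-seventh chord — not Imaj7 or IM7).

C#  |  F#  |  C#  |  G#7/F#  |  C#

I - IV - I - V42 - I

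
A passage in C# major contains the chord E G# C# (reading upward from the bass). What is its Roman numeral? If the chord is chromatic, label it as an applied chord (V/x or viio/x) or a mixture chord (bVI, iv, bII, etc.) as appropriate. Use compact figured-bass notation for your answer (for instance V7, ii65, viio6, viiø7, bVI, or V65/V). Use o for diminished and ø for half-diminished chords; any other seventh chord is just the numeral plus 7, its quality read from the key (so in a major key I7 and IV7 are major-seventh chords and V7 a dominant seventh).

i6

The pitches C#-E-G# form a minor triad rooted on C#.
C# is the first degree of C# major. This is the minor tonic, borrowed from the parallel minor.
With E in the bass the chord is in first inversion, so the figured bass is 6.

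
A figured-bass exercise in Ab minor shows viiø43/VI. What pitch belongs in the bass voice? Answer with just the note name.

The applied chord viiø43/VI is rooted on Eb: Eb-Gb-Bbb-Db.
The figure 43 means second inversion — the fifth is in the bass.

Bbb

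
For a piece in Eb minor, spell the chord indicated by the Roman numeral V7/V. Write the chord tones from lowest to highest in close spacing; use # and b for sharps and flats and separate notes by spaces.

V7/V is a secondary dominant — the dominant seventh of V. V in Eb minor is Bb, so the applied chord's root is F, a perfect fifth above.
Building a dominant seventh chord on F gives F-A-C-Eb.

F A C Eb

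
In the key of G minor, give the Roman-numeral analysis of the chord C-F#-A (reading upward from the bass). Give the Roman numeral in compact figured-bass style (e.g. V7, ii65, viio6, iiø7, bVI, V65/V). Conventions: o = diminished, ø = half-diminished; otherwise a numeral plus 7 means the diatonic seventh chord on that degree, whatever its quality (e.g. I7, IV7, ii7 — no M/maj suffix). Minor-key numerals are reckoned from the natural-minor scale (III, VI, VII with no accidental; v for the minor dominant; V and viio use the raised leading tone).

viio64

The pitches F#-A-C form a diminished triad rooted on F#.
In G minor, F# is the leading tone; the diatonic diminished triad there is viio.
With C in the bass the chord is in second inversion, so the figured bass is 64.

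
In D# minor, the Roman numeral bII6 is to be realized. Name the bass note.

G#

bII in D# minor has root E; the chord is E-G#-B.
The figure 6 means first inversion — the third is in the bass.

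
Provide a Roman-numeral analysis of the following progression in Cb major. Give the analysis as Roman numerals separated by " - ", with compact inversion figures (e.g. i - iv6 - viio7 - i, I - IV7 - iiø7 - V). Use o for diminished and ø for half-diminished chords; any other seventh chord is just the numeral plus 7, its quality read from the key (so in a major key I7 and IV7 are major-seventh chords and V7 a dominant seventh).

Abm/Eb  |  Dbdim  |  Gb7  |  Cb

vi64 - iio - V7 - I

Abm/Eb: root Ab is the submediant; minor triad there is vi64.
Dbdim: diminished triad on Db — chromatic; iio (borrowed from the parallel minor).
Gb7 has root Gb, degree 5 in Cb major, so V7.
Cb has root Cb, degree 1 in Cb major, so I.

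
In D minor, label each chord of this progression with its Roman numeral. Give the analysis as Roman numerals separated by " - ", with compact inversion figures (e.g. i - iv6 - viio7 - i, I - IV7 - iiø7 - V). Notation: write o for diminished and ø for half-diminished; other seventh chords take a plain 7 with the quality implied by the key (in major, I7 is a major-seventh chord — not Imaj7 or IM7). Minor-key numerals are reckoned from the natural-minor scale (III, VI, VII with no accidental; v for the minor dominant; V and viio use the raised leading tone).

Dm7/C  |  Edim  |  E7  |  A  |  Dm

i42 - iio - V7/V - V - i

Dm7/C: root D is the tonic; minor seventh chord there is i42.
Edim: diminished triad on E = scale degree 2 → iio.
E7 is the secondary dominant of V (dominant seventh chord on E): V7/V.
A: major triad on A = scale degree 5 → V.
Dm: minor triad on D = scale degree 1 → i.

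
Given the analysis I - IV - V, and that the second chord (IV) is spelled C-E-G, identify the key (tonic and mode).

G major

The anchor chord is a major triad on C, labeled IV.
Counting down 3 scale steps from C places the tonic on G; a major triad on degree 4 is diatonic only in major.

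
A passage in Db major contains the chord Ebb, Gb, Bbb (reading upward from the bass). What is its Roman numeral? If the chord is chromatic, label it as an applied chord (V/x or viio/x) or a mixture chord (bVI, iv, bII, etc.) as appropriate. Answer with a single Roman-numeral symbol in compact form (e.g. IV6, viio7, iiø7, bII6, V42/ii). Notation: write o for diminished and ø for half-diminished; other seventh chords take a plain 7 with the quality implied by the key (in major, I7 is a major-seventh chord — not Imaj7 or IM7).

bII

The pitches Ebb-Gb-Bbb form a major triad rooted on Ebb.
Ebb is the lowered second degree of Db major (diatonic 2 would be Eb). This is the Neapolitan chord — a major triad on the lowered second degree.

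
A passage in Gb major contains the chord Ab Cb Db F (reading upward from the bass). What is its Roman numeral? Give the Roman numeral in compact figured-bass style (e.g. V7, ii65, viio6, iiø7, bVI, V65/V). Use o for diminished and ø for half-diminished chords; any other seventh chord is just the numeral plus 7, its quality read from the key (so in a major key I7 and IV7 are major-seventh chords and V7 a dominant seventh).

The pitches Db-F-Ab-Cb form a dominant seventh chord rooted on Db.
Db is scale degree 5 in Gb major, and a dominant seventh chord on that degree is written V7.
With Ab in the bass the chord is in second inversion, so the figured bass is 43.

V43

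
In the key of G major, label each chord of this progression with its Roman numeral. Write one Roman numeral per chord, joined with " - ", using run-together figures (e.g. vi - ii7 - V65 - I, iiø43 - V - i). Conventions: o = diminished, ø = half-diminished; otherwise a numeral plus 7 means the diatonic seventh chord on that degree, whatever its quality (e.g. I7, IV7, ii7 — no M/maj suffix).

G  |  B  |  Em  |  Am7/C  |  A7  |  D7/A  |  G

G: root G is the tonic; major triad there is I.
B is the secondary dominant of vi (major triad on B): V/vi.
Em: root E is the submediant; minor triad there is vi.
Am7/C has root A, degree 2 in G major, so ii65.
A7 is the secondary dominant of V (dominant seventh chord on A): V7/V.
D7/A: dominant seventh chord on D = scale degree 5 → V43.
G: root G is the tonic; major triad there is I.

I - V/vi - vi - ii65 - V7/V - V43 - I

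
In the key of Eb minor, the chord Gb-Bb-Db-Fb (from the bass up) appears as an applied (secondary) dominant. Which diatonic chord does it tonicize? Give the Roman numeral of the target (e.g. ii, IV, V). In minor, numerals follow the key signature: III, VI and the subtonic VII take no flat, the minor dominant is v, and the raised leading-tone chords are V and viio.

VI

The chord is a dominant seventh chord on Gb.
A dominant resolves down a perfect fifth: Gb → Cb. In Eb minor, Cb is scale degree 6, i.e. VI.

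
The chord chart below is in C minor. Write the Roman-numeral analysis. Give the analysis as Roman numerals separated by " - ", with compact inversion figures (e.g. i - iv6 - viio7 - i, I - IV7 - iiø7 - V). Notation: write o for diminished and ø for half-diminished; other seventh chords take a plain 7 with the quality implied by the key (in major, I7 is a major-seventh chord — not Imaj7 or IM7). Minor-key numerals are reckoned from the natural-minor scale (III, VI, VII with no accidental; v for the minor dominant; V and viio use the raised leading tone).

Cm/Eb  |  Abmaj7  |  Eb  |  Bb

Cm/Eb: root C is the tonic; minor triad there is i6.
Abmaj7: root Ab is the submediant; major seventh chord there is VI7.
Eb: root Eb is the mediant; major triad there is III.
Bb: root Bb is the subtonic; major triad there is VII.

i6 - VI7 - III - VII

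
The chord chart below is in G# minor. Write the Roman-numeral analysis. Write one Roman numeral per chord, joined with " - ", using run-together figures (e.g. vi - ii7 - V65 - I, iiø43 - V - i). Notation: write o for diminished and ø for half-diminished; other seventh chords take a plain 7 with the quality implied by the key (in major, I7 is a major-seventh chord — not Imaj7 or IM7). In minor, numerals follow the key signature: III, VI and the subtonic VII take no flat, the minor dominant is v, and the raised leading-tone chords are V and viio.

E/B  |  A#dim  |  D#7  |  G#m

E/B: root E is the submediant; major triad there is VI64.
A#dim has root A#, degree 2 in G# minor, so iio.
D#7: dominant seventh chord on D# = scale degree 5 → V7.
G#m has root G#, degree 1 in G# minor, so i.

VI64 - iio - V7 - i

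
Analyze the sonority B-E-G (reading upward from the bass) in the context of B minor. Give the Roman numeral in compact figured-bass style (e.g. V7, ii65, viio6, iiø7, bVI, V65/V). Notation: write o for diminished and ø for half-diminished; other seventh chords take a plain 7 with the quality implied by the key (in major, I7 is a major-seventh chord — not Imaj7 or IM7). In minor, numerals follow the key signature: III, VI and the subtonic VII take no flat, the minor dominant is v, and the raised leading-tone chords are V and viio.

iv64

Stacked in thirds the chord is E-G-B: a minor triad on E.
In B minor, E is the subdominant; the diatonic minor triad there is iv.
With B in the bass the chord is in second inversion, so the figured bass is 64.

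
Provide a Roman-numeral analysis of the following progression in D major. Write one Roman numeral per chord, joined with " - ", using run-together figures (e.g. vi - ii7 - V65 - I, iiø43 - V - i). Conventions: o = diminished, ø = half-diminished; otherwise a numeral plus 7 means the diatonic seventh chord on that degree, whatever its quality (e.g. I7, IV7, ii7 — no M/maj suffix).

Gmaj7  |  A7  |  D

IV7 - V7 - I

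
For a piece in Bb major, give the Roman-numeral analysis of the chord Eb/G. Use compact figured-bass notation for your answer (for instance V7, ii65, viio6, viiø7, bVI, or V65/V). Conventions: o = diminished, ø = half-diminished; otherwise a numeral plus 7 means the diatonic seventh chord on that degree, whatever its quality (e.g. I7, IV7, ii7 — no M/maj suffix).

The pitches Eb-G-Bb form a major triad rooted on Eb.
Eb is scale degree 4 in Bb major, and a major triad on that degree is written IV.
With G in the bass the chord is in first inversion, so the figured bass is 6.

IV6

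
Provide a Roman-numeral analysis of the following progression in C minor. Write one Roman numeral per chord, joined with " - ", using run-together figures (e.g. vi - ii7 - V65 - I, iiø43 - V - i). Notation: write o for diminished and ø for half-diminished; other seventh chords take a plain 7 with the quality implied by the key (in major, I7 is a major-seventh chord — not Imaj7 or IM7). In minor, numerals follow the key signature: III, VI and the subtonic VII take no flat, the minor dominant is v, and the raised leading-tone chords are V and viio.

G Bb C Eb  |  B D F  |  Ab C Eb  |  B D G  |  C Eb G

G-Bb-C-Eb: root C is the tonic; minor seventh chord there is i43.
B-D-F: root B is the leading tone; diminished triad there is viio.
Ab-C-Eb has root Ab, degree 6 in C minor, so VI.
B-D-G has root G, degree 5 in C minor, so V6.
C-Eb-G: root C is the tonic; minor triad there is i.

i43 - viio - VI - V6 - i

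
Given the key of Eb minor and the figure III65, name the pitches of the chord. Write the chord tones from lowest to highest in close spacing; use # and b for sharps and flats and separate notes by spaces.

The numeral's case and figure indicate a major seventh chord. In Eb minor its root, the mediant, is Gb.
That chord is spelled Gb-Bb-Db-F.
With the 65 figure the chord is in first inversion; from the bass Bb upward in close position it reads Bb-Db-F-Gb.

Bb Db F Gb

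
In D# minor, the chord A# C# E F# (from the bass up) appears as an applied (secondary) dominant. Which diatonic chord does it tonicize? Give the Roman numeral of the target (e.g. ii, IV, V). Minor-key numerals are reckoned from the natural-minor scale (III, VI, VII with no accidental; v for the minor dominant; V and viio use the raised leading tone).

The chord is a dominant seventh chord on F#.
A dominant resolves down a perfect fifth: F# → B. In D# minor, B is scale degree 6, i.e. VI.

VI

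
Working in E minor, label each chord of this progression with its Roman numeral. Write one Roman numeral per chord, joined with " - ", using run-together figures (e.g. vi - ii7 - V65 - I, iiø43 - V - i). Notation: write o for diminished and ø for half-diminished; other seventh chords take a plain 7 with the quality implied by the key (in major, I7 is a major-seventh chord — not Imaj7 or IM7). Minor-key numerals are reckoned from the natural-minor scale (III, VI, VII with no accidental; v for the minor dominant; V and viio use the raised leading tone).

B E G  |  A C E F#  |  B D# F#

B-E-G: root E is the tonic; minor triad there is i64.
A-C-E-F#: half-diminished seventh chord on F# = scale degree 2 → iiø65.
B-D#-F#: root B is the dominant; major triad there is V.

i64 - iiø65 - V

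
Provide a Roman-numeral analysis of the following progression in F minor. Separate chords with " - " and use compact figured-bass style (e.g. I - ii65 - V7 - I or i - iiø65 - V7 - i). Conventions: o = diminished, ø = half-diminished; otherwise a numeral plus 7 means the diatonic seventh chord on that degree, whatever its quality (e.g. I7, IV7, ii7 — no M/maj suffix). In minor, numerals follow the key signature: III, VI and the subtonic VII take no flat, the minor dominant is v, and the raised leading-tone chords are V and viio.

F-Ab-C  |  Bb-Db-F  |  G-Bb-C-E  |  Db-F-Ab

i - iv - V43 - VI

F-Ab-C: root F is the tonic; minor triad there is i.
Bb-Db-F: root Bb is the subdominant; minor triad there is iv.
G-Bb-C-E has root C, degree 5 in F minor, so V43.
Db-F-Ab: major triad on Db = scale degree 6 → VI.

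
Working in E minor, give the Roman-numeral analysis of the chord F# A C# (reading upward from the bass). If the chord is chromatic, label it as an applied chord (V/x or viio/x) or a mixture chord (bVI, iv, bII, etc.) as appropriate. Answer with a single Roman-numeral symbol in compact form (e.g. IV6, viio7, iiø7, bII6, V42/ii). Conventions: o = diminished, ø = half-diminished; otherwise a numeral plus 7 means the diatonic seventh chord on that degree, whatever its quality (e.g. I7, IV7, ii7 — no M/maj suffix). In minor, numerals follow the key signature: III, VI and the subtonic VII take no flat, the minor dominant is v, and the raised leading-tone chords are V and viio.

The pitches F#-A-C# form a minor triad rooted on F#.
F# is the second degree of E minor. This is the minor supertonic, borrowed from the parallel major (the Dorian ii).

ii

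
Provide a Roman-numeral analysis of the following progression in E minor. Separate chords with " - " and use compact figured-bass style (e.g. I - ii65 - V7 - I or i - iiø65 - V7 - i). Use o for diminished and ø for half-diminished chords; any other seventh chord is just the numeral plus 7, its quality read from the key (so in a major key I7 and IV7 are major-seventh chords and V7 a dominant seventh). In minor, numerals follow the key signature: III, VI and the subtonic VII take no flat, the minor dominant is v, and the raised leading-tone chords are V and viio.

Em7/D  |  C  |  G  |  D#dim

i42 - VI - III - viio

Em7/D: root E is the tonic; minor seventh chord there is i42.
C: major triad on C = scale degree 6 → VI.
G: major triad on G = scale degree 3 → III.
D#dim: diminished triad on D# = scale degree 7 → viio.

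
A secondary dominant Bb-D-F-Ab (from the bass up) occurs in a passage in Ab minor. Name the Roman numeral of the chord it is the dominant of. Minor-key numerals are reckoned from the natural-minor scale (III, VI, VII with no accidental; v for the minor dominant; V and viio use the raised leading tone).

The chord is a dominant seventh chord on Bb.
A dominant resolves down a perfect fifth: Bb → Eb. In Ab minor, Eb is scale degree 5, i.e. V.

V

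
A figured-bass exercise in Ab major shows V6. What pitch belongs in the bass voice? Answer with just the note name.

G

V in Ab major has root Eb; the chord is Eb-G-Bb.
The figure 6 means first inversion — the third is in the bass.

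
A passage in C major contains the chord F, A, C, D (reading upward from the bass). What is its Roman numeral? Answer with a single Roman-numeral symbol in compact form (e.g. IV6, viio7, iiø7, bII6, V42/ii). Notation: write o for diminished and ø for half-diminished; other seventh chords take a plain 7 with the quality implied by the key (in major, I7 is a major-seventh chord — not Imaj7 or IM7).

The pitches D-F-A-C form a minor seventh chord rooted on D.
D is scale degree 2 in C major, and a minor seventh chord on that degree is written ii7.
With F in the bass the chord is in first inversion, so the figured bass is 65.

ii65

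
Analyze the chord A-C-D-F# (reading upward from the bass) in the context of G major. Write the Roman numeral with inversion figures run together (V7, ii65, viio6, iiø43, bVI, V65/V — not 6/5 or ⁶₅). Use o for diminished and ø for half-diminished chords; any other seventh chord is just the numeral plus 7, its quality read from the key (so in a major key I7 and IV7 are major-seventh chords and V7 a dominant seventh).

Stacked in thirds the chord is D-F#-A-C: a dominant seventh chord on D.
In G major, D is the dominant; the diatonic dominant seventh chord there is V7.
With A in the bass the chord is in second inversion, so the figured bass is 43.

V43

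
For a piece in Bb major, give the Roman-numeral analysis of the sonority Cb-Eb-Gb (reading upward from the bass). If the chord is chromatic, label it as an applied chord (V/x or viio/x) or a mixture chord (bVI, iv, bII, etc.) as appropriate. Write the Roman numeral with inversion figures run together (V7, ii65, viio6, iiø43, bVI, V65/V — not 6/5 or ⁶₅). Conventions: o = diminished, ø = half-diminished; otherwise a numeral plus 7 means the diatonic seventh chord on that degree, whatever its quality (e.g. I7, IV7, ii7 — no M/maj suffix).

bII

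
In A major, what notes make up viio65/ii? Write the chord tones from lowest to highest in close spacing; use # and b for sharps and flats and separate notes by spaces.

C# E G A#

The slash marks an applied leading-tone chord: viio of ii. In A major, ii is B, so the leading tone to it is A#, a half step below.
Building a fully diminished seventh chord on A# gives A#-C#-E-G.
With the 65 figure the chord is in first inversion; from the bass C# upward in close position it reads C#-E-G-A#.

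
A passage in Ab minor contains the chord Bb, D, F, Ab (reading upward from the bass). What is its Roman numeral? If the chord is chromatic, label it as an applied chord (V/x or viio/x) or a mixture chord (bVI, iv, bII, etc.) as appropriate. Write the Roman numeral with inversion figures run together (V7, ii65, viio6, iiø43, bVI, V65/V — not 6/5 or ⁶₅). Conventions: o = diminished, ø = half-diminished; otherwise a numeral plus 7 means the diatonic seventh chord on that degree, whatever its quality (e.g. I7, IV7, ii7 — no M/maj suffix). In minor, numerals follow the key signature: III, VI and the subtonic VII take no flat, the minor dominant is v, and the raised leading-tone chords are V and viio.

V7/V

The pitches Bb-D-F-Ab form a dominant seventh chord rooted on Bb.
Bb is not a diatonic chord root with this quality in Ab minor, but it lies a perfect fifth above Eb (V), so the chord functions as an applied dominant of V.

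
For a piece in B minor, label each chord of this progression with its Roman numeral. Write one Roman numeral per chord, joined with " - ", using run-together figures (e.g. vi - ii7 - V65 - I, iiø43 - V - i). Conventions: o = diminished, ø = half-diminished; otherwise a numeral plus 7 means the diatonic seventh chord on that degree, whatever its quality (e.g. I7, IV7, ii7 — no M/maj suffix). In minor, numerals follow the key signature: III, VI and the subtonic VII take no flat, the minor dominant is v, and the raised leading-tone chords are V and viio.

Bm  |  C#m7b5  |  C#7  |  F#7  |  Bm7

i - iiø7 - V7/V - V7 - i7

Bm: root B is the tonic; minor triad there is i.
C#m7b5: half-diminished seventh chord on C# = scale degree 2 → iiø7.
C#7: a dominant seventh chord on C#, the applied dominant of V → V7/V.
F#7: root F# is the dominant; dominant seventh chord there is V7.
Bm7: minor seventh chord on B = scale degree 1 → i7.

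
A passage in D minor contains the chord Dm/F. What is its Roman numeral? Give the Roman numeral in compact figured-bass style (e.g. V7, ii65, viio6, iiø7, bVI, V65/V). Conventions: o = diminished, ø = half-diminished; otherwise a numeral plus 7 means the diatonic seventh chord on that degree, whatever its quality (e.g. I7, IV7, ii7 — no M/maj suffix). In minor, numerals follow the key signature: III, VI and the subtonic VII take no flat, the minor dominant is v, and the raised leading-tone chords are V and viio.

i6

The pitches D-F-A form a minor triad rooted on D.
In D minor, D is the tonic; the diatonic minor triad there is i.
With F in the bass the chord is in first inversion, so the figured bass is 6.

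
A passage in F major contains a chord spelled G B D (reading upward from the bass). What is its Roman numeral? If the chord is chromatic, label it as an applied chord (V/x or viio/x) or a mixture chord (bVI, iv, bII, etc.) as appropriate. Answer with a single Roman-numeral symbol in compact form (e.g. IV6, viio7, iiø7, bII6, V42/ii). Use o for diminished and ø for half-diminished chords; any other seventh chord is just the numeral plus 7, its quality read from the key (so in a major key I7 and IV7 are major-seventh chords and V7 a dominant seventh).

Stacked in thirds the chord is G-B-D: a major triad on G.
G is not a diatonic chord root with this quality in F major, but it lies a perfect fifth above C (V), so the chord functions as an applied dominant of V.

V/V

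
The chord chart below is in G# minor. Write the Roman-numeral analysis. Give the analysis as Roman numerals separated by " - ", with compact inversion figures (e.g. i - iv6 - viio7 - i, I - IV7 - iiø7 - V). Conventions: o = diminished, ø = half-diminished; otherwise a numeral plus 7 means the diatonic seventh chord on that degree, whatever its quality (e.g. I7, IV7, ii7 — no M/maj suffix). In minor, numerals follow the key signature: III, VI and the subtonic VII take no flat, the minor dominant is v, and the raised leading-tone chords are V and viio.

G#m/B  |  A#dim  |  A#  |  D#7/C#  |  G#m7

i6 - iio - V/V - V42 - i7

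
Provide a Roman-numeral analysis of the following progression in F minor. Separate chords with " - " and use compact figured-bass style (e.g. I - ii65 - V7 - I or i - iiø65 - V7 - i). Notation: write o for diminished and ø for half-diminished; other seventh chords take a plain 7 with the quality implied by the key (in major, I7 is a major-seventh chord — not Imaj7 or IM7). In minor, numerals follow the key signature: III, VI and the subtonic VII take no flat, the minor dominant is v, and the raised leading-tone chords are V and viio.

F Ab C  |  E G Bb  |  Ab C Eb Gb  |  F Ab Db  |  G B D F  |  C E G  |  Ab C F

i - viio - V7/VI - VI6 - V7/V - V - i6

F-Ab-C: root F is the tonic; minor triad there is i.
E-G-Bb has root E, degree 7 in F minor, so viio.
Ab-C-Eb-Gb: chromatic; Ab is V of VI, so V7/VI.
F-Ab-Db: root Db is the submediant; major triad there is VI6.
G-B-D-F: a dominant seventh chord on G, the applied dominant of V → V7/V.
C-E-G: root C is the dominant; major triad there is V.
Ab-C-F has root F, degree 1 in F minor, so i6.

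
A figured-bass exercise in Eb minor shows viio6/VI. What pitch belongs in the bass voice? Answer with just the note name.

Db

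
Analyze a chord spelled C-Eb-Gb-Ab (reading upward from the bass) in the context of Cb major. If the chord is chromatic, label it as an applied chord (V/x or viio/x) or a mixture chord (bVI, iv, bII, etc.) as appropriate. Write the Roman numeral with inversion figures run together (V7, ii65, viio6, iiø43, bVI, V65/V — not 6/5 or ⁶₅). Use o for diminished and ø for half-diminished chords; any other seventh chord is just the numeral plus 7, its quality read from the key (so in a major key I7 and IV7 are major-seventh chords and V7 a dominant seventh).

V65/ii

The pitches Ab-C-Eb-Gb form a dominant seventh chord rooted on Ab.
Ab is not a diatonic chord root with this quality in Cb major, but it lies a perfect fifth above Db (ii), so the chord functions as an applied dominant of ii.
With C in the bass the chord is in first inversion, so the figured bass is 65.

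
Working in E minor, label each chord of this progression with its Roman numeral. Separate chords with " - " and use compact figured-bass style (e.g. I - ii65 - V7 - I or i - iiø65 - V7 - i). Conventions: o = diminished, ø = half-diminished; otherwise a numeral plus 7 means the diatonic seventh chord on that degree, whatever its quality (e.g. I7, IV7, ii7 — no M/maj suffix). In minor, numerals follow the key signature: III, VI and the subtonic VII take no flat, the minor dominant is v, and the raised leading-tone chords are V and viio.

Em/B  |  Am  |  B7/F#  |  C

Em/B: root E is the tonic; minor triad there is i64.
Am: minor triad on A = scale degree 4 → iv.
B7/F#: root B is the dominant; dominant seventh chord there is V43.
C: root C is the submediant; major triad there is VI.

i64 - iv - V43 - VI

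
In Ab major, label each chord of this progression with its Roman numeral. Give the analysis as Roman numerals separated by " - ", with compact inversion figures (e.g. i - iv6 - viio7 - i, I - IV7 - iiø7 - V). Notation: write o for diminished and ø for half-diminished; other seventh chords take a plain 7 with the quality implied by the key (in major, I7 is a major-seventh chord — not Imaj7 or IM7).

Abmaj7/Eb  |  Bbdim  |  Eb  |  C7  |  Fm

I43 - iio - V - V7/vi - vi

Abmaj7/Eb: major seventh chord on Ab = scale degree 1 → I43.
Bbdim is non-diatonic — iio, a mixture chord from Ab minor.
Eb has root Eb, degree 5 in Ab major, so V.
C7 is the secondary dominant of vi (dominant seventh chord on C): V7/vi.
Fm has root F, degree 6 in Ab major, so vi.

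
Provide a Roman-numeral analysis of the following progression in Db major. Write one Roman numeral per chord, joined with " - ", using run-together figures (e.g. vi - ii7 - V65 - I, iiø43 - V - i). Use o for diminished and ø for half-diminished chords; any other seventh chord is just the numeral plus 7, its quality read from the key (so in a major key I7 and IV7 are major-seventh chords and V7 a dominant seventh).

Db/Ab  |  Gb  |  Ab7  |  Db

I64 - IV - V7 - I

Db/Ab has root Db, degree 1 in Db major, so I64.
Gb: major triad on Gb = scale degree 4 → IV.
Ab7: dominant seventh chord on Ab = scale degree 5 → V7.
Db has root Db, degree 1 in Db major, so I.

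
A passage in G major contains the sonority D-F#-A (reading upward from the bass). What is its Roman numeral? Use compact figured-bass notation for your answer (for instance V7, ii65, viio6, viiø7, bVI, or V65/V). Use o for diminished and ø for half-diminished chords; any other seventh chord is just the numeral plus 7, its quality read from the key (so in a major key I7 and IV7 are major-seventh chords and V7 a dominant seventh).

Stacked in thirds the chord is D-F#-A: a major triad on D.
In G major, D is the dominant; the diatonic major triad there is V.

V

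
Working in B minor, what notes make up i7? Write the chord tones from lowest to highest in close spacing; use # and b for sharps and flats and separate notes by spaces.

In B minor, scale degree 1 is B, and the diatonic chord built there is a minor seventh chord.
Stacking thirds from B gives B-D-F#-A.

B D F# A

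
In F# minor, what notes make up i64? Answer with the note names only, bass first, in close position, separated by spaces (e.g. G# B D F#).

In F# minor, scale degree 1 is F#, and the diatonic chord built there is a minor triad.
That chord is spelled F#-A-C#.
The figured bass 64 indicates second inversion, placing the fifth (C#) in the bass: C#-F#-A.

C# F# A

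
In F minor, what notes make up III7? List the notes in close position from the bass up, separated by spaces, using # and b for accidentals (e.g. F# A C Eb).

The numeral's case and figure indicate a major seventh chord. In F minor its root, scale degree 3, is Ab.
That chord is spelled Ab-C-Eb-G.

Ab C Eb G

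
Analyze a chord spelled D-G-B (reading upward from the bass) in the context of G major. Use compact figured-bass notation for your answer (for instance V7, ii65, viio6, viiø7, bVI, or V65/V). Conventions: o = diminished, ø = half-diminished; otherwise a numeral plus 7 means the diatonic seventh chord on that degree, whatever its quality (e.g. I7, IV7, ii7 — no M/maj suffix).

I64

The pitches G-B-D form a major triad rooted on G.
G is scale degree 1 in G major, and a major triad on that degree is written I.
With D in the bass the chord is in second inversion, so the figured bass is 64.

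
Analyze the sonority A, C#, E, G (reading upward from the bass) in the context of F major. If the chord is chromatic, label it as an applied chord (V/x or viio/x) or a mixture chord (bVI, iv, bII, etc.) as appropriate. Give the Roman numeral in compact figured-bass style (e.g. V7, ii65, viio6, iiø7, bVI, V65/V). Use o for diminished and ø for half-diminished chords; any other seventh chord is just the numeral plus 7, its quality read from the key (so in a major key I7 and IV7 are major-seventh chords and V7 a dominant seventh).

The pitches A-C#-E-G form a dominant seventh chord rooted on A.
A is not a diatonic chord root with this quality in F major, but it lies a perfect fifth above D (vi), so the chord functions as an applied dominant of vi.

V7/vi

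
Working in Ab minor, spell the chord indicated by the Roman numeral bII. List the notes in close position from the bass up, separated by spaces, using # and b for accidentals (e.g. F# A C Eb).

Scale degree 2 in Ab minor is Bb; lowering it a half step gives Bbb. bII is the Neapolitan chord — a major triad on the lowered second degree.
So the chord is Bbb-Db-Fb, a major triad.

Bbb Db Fb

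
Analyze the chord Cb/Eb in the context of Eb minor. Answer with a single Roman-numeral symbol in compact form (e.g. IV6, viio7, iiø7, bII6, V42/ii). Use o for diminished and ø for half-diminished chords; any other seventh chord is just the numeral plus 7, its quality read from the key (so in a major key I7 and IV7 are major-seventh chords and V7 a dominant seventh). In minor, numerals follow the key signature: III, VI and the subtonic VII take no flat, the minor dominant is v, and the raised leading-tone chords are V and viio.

VI6

Stacked in thirds the chord is Cb-Eb-Gb: a major triad on Cb.
Cb is scale degree 6 in Eb minor, and a major triad on that degree is written VI.
With Eb in the bass the chord is in first inversion, so the figured bass is 6.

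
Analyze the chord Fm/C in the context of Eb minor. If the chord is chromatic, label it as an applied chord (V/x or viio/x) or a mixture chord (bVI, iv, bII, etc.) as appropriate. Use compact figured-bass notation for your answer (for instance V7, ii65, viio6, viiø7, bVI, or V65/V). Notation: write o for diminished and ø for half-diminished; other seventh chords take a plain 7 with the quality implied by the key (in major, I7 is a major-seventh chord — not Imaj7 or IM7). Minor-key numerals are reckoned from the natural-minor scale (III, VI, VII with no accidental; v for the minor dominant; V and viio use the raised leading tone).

The pitches F-Ab-C form a minor triad rooted on F.
F is the second degree of Eb minor. This is the minor supertonic, borrowed from the parallel major (the Dorian ii).
With C in the bass the chord is in second inversion, so the figured bass is 64.

ii64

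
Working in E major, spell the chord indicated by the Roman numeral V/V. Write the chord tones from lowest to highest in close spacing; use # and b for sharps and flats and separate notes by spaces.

F# A# C#

V/V is a secondary dominant — the dominant triad of V. V in E major is B, so the applied chord's root is F#, a perfect fifth above.
Building a major triad on F# gives F#-A#-C#.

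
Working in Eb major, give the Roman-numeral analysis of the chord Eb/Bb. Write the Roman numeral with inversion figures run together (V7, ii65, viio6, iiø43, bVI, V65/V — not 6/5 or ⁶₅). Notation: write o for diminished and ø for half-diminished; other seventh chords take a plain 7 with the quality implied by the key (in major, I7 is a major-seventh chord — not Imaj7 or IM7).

I64

The pitches Eb-G-Bb form a major triad rooted on Eb.
Eb is scale degree 1 in Eb major, and a major triad on that degree is written I.
With Bb in the bass the chord is in second inversion, so the figured bass is 64.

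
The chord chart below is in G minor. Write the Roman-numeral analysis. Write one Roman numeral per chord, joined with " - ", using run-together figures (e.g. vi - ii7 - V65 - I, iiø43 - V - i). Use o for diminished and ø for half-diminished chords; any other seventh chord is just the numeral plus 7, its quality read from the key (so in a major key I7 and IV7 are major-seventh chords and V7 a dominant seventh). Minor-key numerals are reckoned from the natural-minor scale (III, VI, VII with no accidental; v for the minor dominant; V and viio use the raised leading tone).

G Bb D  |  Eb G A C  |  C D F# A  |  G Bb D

G-Bb-D: minor triad on G = scale degree 1 → i.
Eb-G-A-C: half-diminished seventh chord on A = scale degree 2 → iiø43.
C-D-F#-A has root D, degree 5 in G minor, so V42.
G-Bb-D: root G is the tonic; minor triad there is i.

i - iiø43 - V42 - i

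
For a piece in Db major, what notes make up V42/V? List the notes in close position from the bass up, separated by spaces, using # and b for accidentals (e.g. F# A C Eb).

Db Eb G Bb

V42/V is a secondary dominant — the dominant seventh of V. V in Db major is Ab, so the applied chord's root is Eb, a perfect fifth above.
Building a dominant seventh chord on Eb gives Eb-G-Bb-Db.
The figured bass 42 indicates third inversion, placing the seventh (Db) in the bass: Db-Eb-G-Bb.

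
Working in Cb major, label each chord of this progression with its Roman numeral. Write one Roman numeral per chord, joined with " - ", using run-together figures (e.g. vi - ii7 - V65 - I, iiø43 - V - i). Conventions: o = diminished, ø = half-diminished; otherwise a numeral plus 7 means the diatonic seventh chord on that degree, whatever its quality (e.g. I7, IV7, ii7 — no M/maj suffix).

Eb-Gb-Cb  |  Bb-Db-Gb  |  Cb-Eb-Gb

I6 - V6 - I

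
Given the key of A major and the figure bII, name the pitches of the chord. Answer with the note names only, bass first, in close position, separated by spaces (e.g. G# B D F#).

bII is the Neapolitan chord — a major triad on the lowered second degree. In A major that root is Bb.
So the chord is Bb-D-F.

Bb D F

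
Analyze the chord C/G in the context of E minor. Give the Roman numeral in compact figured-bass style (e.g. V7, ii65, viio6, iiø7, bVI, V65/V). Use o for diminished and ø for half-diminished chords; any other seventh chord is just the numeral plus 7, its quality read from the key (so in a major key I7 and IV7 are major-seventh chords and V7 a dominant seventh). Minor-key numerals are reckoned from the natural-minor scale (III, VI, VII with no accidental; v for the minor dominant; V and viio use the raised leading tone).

Stacked in thirds the chord is C-E-G: a major triad on C.
In E minor, C is the submediant; the diatonic major triad there is VI.
With G in the bass the chord is in second inversion, so the figured bass is 64.

VI64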